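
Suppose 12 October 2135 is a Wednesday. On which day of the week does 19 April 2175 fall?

Wednesday

From October 12, 2135 to October 12, 2174: 39 years, of which 10 contain a Feb 29 — 29×365 + 10×366 = 14245 days.
October 2174: 31 − 12 = 19 days remain.
Then November (30), December (31), January (31), February 2175 (28), March (31): 30 + 31 + 31 + 28 + 31 = 151 days.
April 1–19, 2175: 19 days.
Residual: 189 days.
Total: 14434 days.
14434 is a multiple of 7, so 19 April 2175 falls on the same weekday: Wednesday.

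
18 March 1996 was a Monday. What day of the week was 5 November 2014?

Wednesday

Day-of-year of March 18, 1996: 78.
Day-of-year of November 5, 2014: 309.
1996 has 366 days, so 366 − 78 = 288 days remain in 1996.
Full years 1997–2013: 13 common + 4 leap = 13×365 + 4×366 = 6209 days.
Total: 288 + 6209 + 309 = 6806 days.
6806 mod 7 = 2, so 2 days after Monday is Wednesday.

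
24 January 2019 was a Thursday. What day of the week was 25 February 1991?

Monday

Count forward from the earlier date (February 25, 1991) to the later (January 24, 2019):
Day-of-year of February 25, 1991: 56.
Day-of-year of January 24, 2019: 24.
1991 has 365 days, so 365 − 56 = 309 days remain in 1991.
Full years 1992–2018: 20 common + 7 leap = 20×365 + 7×366 = 9862 days.
Total: 309 + 9862 + 24 = 10195 days.
10195 mod 7 = 3, so 3 days before Thursday is Monday.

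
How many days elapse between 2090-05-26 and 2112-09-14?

Day-of-year of May 26, 2090: 146.
Day-of-year of September 14, 2112: 258.
2090 has 365 days, so 365 − 146 = 219 days remain in 2090.
Full years 2091–2111: 17 common + 4 leap = 17×365 + 4×366 = 7669 days.
Total: 219 + 7669 + 258 = 8146 days.

8146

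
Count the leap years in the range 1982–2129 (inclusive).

Years divisible by 4: 1984, 1988, …, 2128 — 37 in all.
Of these, 2100 is divisible by 100 but not 400, so not leap.
2000 is divisible by 400, so still leap.
Leap years: 37 − 1 = 36.

36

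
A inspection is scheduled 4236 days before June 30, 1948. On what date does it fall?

November 24, 1936

Count 4236 days before June 30, 1948:
Day-of-year of November 24, 1936: 329.
Day-of-year of June 30, 1948: 182.
1936 has 366 days, so 366 − 329 = 37 days remain in 1936.
Full years 1937–1947: 9 common + 2 leap = 9×365 + 2×366 = 4017 days.
Total: 37 + 4017 + 182 = 4236 days.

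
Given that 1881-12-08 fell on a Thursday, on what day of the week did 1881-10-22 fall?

Count forward from the earlier date (October 22, 1881) to the later (December 8, 1881):
October 1881: 31 − 22 = 9 days remain.
Then November (30): 30 days.
December 1–8, 1881: 8 days.
Total: 9 + 30 + 8 = 47 days.
47 mod 7 = 5, so 5 days before Thursday is Saturday.

Saturday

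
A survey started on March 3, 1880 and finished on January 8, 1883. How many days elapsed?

March 3, 1880 → March 3, 1881: 365 days.
March 3, 1881 → March 3, 1882: 365 days.
March 1882: 31 − 3 = 28 days remain.
Then 9 full months totalling 275 days.
January 1–8, 1883: 8 days.
Residual: 311 days.
Total: 1041 days.

1041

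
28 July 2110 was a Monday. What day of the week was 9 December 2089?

Count forward from the earlier date (December 9, 2089) to the later (July 28, 2110):
From December 9, 2089 to December 9, 2109: 20 years, of which 4 contain a Feb 29 — 16×365 + 4×366 = 7304 days.
(2100 is not a leap year (divisible by 100 but not 400).)
December 2109: 31 − 9 = 22 days remain.
Then January (31), February 2110 (28), March (31), April (30), May (31), June (30): 31 + 28 + 31 + 30 + 31 + 30 = 181 days.
July 1–28, 2110: 28 days.
Residual: 231 days.
Total: 7535 days.
7535 mod 7 = 3, so 3 days before Monday is Friday.

Friday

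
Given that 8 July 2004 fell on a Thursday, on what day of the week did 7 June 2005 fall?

Tuesday

July 2004: 31 − 8 = 23 days remain.
Then 10 full months totalling 304 days.
June 1–7, 2005: 7 days.
Total: 23 + 304 + 7 = 334 days.
334 mod 7 = 5, so 5 days after Thursday is Tuesday.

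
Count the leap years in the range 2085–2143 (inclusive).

Years divisible by 4: 2088, 2092, …, 2140 — 14 in all.
Of these, 2100 is divisible by 100 but not 400, so not leap.
Leap years: 14 − 1 = 13.

13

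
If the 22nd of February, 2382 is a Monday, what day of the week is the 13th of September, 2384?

Thursday

February 22, 2382 → February 22, 2383: 365 days.
February 22, 2383 → February 22, 2384: 365 days.
February 2384: 29 − 22 = 7 days remain (2384 is a leap year, so February has 29 days).
Then March (31), April (30), May (31), June (30), July (31), August (31): 31 + 30 + 31 + 30 + 31 + 31 = 184 days.
September 1–13, 2384: 13 days.
Residual: 204 days.
Total: 934 days.
934 mod 7 = 3, so 3 days after Monday is Thursday.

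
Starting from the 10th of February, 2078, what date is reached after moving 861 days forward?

the 20th of June, 2080

Count 861 days after February 10, 2078:
February 10, 2078 → February 10, 2079: 365 days.
February 10, 2079 → February 10, 2080: 365 days.
February 2080: 29 − 10 = 19 days remain (2080 is a leap year, so February has 29 days).
Then March (31), April (30), May (31): 31 + 30 + 31 = 92 days.
June 1–20, 2080: 20 days.
Residual: 131 days.
Total: 861 days.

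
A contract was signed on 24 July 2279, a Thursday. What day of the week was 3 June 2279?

Count forward from the earlier date (June 3, 2279) to the later (July 24, 2279):
June 2279: 30 − 3 = 27 days remain.
July 1–24, 2279: 24 days.
Total: 27 + 24 = 51 days.
51 mod 7 = 2, so 2 days before Thursday is Tuesday.

Tuesday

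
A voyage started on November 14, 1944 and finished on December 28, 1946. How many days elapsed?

774

Day-of-year of November 14, 1944: 319.
Day-of-year of December 28, 1946: 362.
1944 has 366 days, so 366 − 319 = 47 days remain in 1944.
Full years: 1945: 365. Sum = 365.
Total: 47 + 365 + 362 = 774 days.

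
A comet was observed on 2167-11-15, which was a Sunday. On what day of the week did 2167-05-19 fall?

Tuesday

Count forward from the earlier date (May 19, 2167) to the later (November 15, 2167):
May 2167: 31 − 19 = 12 days remain.
Then June (30), July (31), August (31), September (30), October (31): 30 + 31 + 31 + 30 + 31 = 153 days.
November 1–15, 2167: 15 days.
Total: 12 + 153 + 15 = 180 days.
180 mod 7 = 5, so 5 days before Sunday is Tuesday.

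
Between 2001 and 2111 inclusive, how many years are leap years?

Years divisible by 4: 2004, 2008, …, 2108 — 27 in all.
Of these, 2100 is divisible by 100 but not 400, so not leap.
Leap years: 27 − 1 = 26.

26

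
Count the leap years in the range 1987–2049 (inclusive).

Years divisible by 4: 1988, 1992, …, 2048 — 16 in all.
2000 is divisible by 400, so still leap.
No century exceptions apply. Count: 16.

16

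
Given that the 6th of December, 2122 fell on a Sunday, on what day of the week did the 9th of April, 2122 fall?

Thursday

Count forward from the earlier date (April 9, 2122) to the later (December 6, 2122):
April 2122: 30 − 9 = 21 days remain.
Then May (31), June (30), July (31), August (31), September (30), October (31), November (30): 31 + 30 + 31 + 31 + 30 + 31 + 30 = 214 days.
December 1–6, 2122: 6 days.
Total: 21 + 214 + 6 = 241 days.
241 mod 7 = 3, so 3 days before Sunday is Thursday.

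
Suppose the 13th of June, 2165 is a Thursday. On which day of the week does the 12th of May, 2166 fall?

Day-of-year of June 13, 2165: 164.
Day-of-year of May 12, 2166: 132.
2165 has 365 days, so 365 − 164 = 201 days remain in 2165.
Total: 201 + 132 = 333 days.
333 mod 7 = 4, so 4 days after Thursday is Monday.

Monday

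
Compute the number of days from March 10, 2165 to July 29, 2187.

From March 10, 2165 to March 10, 2187: 22 years, of which 5 contain a Feb 29 — 17×365 + 5×366 = 8035 days.
March 2187: 31 − 10 = 21 days remain.
Then April (30), May (31), June (30): 30 + 31 + 30 = 91 days.
July 1–29, 2187: 29 days.
Residual: 141 days.
Total: 8176 days.

8176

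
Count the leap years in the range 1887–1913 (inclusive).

Years divisible by 4 in [1887, 1913]: 1888, 1892, 1896, 1900, 1904, 1908, 1912.
Of these, 1900 is divisible by 100 but not 400, so not leap.
Leap years: 7 − 1 = 6.

6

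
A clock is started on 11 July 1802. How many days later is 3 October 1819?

Day-of-year of July 11, 1802: 192.
Day-of-year of October 3, 1819: 276.
1802 has 365 days, so 365 − 192 = 173 days remain in 1802.
Full years 1803–1818: 12 common + 4 leap = 12×365 + 4×366 = 5844 days.
Total: 173 + 5844 + 276 = 6293 days.

6293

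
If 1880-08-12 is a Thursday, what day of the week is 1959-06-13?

Day-of-year of August 12, 1880: 225.
Day-of-year of June 13, 1959: 164.
1880 has 366 days, so 366 − 225 = 141 days remain in 1880.
Full years 1881–1958: 60 common + 18 leap = 60×365 + 18×366 = 28488 days.
Total: 141 + 28488 + 164 = 28793 days.
28793 mod 7 = 2, so 2 days after Thursday is Saturday.

Saturday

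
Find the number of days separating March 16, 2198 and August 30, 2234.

13315

Day-of-year of March 16, 2198: 75.
Day-of-year of August 30, 2234: 242.
2198 has 365 days, so 365 − 75 = 290 days remain in 2198.
Full years 2199–2233: 27 common + 8 leap = 27×365 + 8×366 = 12783 days.
Total: 290 + 12783 + 242 = 13315 days.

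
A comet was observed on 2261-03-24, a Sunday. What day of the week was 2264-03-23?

March 24, 2261 → March 24, 2262: 365 days.
March 24, 2262 → March 24, 2263: 365 days.
March 2263: 31 − 24 = 7 days remain.
Then 11 full months totalling 335 days.
March 1–23, 2264: 23 days.
Residual: 365 days.
Total: 1095 days.
1095 mod 7 = 3, so 3 days after Sunday is Wednesday.

Wednesday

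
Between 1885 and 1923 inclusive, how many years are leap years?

8

Years divisible by 4 in [1885, 1923]: 1888, 1892, 1896, 1900, 1904, 1908, 1912, 1916, 1920.
Of these, 1900 is divisible by 100 but not 400, so not leap.
Leap years: 9 − 1 = 8.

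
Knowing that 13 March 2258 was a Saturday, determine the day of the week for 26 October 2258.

March 2258: 31 − 13 = 18 days remain.
Then April (30), May (31), June (30), July (31), August (31), September (30): 30 + 31 + 30 + 31 + 31 + 30 = 183 days.
October 1–26, 2258: 26 days.
Total: 18 + 183 + 26 = 227 days.
227 mod 7 = 3, so 3 days after Saturday is Tuesday.

Tuesday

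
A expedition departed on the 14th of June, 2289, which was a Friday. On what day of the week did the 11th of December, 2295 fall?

Wednesday

June 14, 2289 → June 14, 2290: 365 days.
June 14, 2290 → June 14, 2291: 365 days.
June 14, 2291 → June 14, 2292: 366 days (2292 is a leap year).
June 14, 2292 → June 14, 2293: 365 days.
June 14, 2293 → June 14, 2294: 365 days.
June 14, 2294 → June 14, 2295: 365 days.
June 2295: 30 − 14 = 16 days remain.
Then July (31), August (31), September (30), October (31), November (30): 31 + 31 + 30 + 31 + 30 = 153 days.
December 1–11, 2295: 11 days.
Residual: 180 days.
Total: 2371 days.
2371 mod 7 = 5, so 5 days after Friday is Wednesday.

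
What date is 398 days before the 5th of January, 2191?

the 3rd of December, 2189

Count 398 days before January 5, 2191:
December 2189: 31 − 3 = 28 days remain.
Then 12 full months totalling 365 days.
January 1–5, 2191: 5 days.
Total: 28 + 365 + 5 = 398 days.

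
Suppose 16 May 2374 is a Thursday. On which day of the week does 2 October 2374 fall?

Wednesday

May 2374: 31 − 16 = 15 days remain.
Then June (30), July (31), August (31), September (30): 30 + 31 + 31 + 30 = 122 days.
October 1–2, 2374: 2 days.
Total: 15 + 122 + 2 = 139 days.
139 mod 7 = 6, so 6 days after Thursday is Wednesday.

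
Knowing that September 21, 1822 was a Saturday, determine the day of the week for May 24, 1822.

Friday

Count forward from the earlier date (May 24, 1822) to the later (September 21, 1822):
May 1822: 31 − 24 = 7 days remain.
Then June (30), July (31), August (31): 30 + 31 + 31 = 92 days.
September 1–21, 1822: 21 days.
Total: 7 + 92 + 21 = 120 days.
120 mod 7 = 1, so 1 day before Saturday is Friday.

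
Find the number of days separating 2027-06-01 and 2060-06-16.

12069

From June 1, 2027 to June 1, 2060: 33 years, of which 9 contain a Feb 29 — 24×365 + 9×366 = 12054 days.
Within June 2060: 16 − 1 = 15 days.
Total: 12069 days.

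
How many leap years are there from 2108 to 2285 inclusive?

Years divisible by 4: 2108, 2112, …, 2284 — 45 in all.
Of these, 2200 is divisible by 100 but not 400, so not leap.
Leap years: 45 − 1 = 44.

44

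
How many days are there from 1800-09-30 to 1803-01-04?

September 30, 1800 → September 30, 1801: 365 days.
September 30, 1801 → September 30, 1802: 365 days.
September 1802: 30 − 30 = 0 days remain.
Then October (31), November (30), December (31): 31 + 30 + 31 = 92 days.
January 1–4, 1803: 4 days.
Residual: 96 days.
Total: 826 days.

826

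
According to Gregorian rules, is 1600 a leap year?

1600 is a leap year (divisible by 400).

Yes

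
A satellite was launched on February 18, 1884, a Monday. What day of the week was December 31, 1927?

Saturday

Day-of-year of February 18, 1884: 49.
Day-of-year of December 31, 1927: 365.
1884 has 366 days, so 366 − 49 = 317 days remain in 1884.
Full years 1885–1926: 33 common + 9 leap = 33×365 + 9×366 = 15339 days.
Total: 317 + 15339 + 365 = 16021 days.
16021 mod 7 = 5, so 5 days after Monday is Saturday.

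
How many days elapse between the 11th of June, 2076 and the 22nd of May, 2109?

12032

From June 11, 2076 to June 11, 2108: 32 years, of which 7 contain a Feb 29 — 25×365 + 7×366 = 11687 days.
(2100 is not a leap year (divisible by 100 but not 400).)
June 2108: 30 − 11 = 19 days remain.
Then 10 full months totalling 304 days.
May 1–22, 2109: 22 days.
Residual: 345 days.
Total: 12032 days.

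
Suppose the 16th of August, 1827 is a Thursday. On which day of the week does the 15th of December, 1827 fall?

August 1827: 31 − 16 = 15 days remain.
Then September (30), October (31), November (30): 30 + 31 + 30 = 91 days.
December 1–15, 1827: 15 days.
Total: 15 + 91 + 15 = 121 days.
121 mod 7 = 2, so 2 days after Thursday is Saturday.

Saturday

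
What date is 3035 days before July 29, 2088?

April 7, 2080

Count 3035 days before July 29, 2088:
From April 7, 2080 to April 7, 2088: 8 years, of which 2 contain a Feb 29 — 6×365 + 2×366 = 2922 days.
April 2088: 30 − 7 = 23 days remain.
Then May (31), June (30): 31 + 30 = 61 days.
July 1–29, 2088: 29 days.
Residual: 113 days.
Total: 3035 days.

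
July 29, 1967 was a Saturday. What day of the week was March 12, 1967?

Sunday

Count forward from the earlier date (March 12, 1967) to the later (July 29, 1967):
March 1967: 31 − 12 = 19 days remain.
Then April (30), May (31), June (30): 30 + 31 + 30 = 91 days.
July 1–29, 1967: 29 days.
Total: 19 + 91 + 29 = 139 days.
139 mod 7 = 6, so 6 days before Saturday is Sunday.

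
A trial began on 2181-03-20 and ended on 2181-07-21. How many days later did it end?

March 2181: 31 − 20 = 11 days remain.
Then April (30), May (31), June (30): 30 + 31 + 30 = 91 days.
July 1–21, 2181: 21 days.
Total: 11 + 91 + 21 = 123 days.

123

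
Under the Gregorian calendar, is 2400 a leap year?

2400 is a leap year (divisible by 400).

Yes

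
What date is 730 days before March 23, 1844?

March 24, 1842

Count 730 days before March 23, 1844:
Day-of-year of March 24, 1842: 83.
Day-of-year of March 23, 1844: 83.
1842 has 365 days, so 365 − 83 = 282 days remain in 1842.
Full years: 1843: 365. Sum = 365.
Total: 282 + 365 + 83 = 730 days.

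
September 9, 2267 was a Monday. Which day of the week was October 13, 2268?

September 9, 2267 → September 9, 2268: 366 days (2268 is a leap year).
September 2268: 30 − 9 = 21 days remain.
October 1–13, 2268: 13 days.
Residual: 34 days.
Total: 400 days.
400 mod 7 = 1, so 1 day after Monday is Tuesday.

Tuesday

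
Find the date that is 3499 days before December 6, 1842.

May 8, 1833

Count 3499 days before December 6, 1842:
Day-of-year of May 8, 1833: 128.
Day-of-year of December 6, 1842: 340.
1833 has 365 days, so 365 − 128 = 237 days remain in 1833.
Full years 1834–1841: 6 common + 2 leap = 6×365 + 2×366 = 2922 days.
Total: 237 + 2922 + 340 = 3499 days.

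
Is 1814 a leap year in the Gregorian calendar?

No

1814 is not a leap year.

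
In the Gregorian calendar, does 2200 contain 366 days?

2200 is not a leap year (divisible by 100 but not 400).

No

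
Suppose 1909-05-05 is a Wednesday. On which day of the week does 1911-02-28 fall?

May 5, 1909 → May 5, 1910: 365 days.
May 1910: 31 − 5 = 26 days remain.
Then June (30), July (31), August (31), September (30), October (31), November (30), December (31), January (31): 30 + 31 + 31 + 30 + 31 + 30 + 31 + 31 = 245 days.
February 1–28, 1911: 28 days (1911 is not a leap year).
Residual: 299 days.
Total: 664 days.
664 mod 7 = 6, so 6 days after Wednesday is Tuesday.

Tuesday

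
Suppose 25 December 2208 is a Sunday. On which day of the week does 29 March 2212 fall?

December 25, 2208 → December 25, 2209: 365 days.
December 25, 2209 → December 25, 2210: 365 days.
December 25, 2210 → December 25, 2211: 365 days.
December 2211: 31 − 25 = 6 days remain.
Then January (31), February 2212 (29): 31 + 29 = 60 days.
March 1–29, 2212: 29 days.
Residual: 95 days.
Total: 1190 days.
1190 is a multiple of 7, so 29 March 2212 falls on the same weekday: Sunday.

Sunday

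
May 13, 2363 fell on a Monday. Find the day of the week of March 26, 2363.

Count forward from the earlier date (March 26, 2363) to the later (May 13, 2363):
March 2363: 31 − 26 = 5 days remain.
Then April (30): 30 days.
May 1–13, 2363: 13 days.
Total: 5 + 30 + 13 = 48 days.
48 mod 7 = 6, so 6 days before Monday is Tuesday.

Tuesday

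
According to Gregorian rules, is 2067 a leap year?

2067 is not a leap year.

No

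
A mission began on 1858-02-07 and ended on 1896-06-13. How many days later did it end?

From February 7, 1858 to February 7, 1896: 38 years, of which 9 contain a Feb 29 — 29×365 + 9×366 = 13879 days.
February 1896: 29 − 7 = 22 days remain (1896 is a leap year, so February has 29 days).
Then March (31), April (30), May (31): 31 + 30 + 31 = 92 days.
June 1–13, 1896: 13 days.
Residual: 127 days.
Total: 14006 days.

14006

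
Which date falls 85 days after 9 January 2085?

4 April 2085

Count 85 days after January 9, 2085:
January 2085: 31 − 9 = 22 days remain.
Then February 2085 (28), March (31): 28 + 31 = 59 days.
April 1–4, 2085: 4 days.
Total: 22 + 59 + 4 = 85 days.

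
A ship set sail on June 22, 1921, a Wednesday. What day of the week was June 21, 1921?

Tuesday

Count forward from the earlier date (June 21, 1921) to the later (June 22, 1921):
Within June 1921: 22 − 21 = 1 day.
1 mod 7 = 1, so 1 day before Wednesday is Tuesday.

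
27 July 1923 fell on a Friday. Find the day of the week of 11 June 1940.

Day-of-year of July 27, 1923: 208.
Day-of-year of June 11, 1940: 163.
1923 has 365 days, so 365 − 208 = 157 days remain in 1923.
Full years 1924–1939: 12 common + 4 leap = 12×365 + 4×366 = 5844 days.
Total: 157 + 5844 + 163 = 6164 days.
6164 mod 7 = 4, so 4 days after Friday is Tuesday.

Tuesday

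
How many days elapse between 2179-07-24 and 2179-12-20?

149

July 2179: 31 − 24 = 7 days remain.
Then August (31), September (30), October (31), November (30): 31 + 30 + 31 + 30 = 122 days.
December 1–20, 2179: 20 days.
Total: 7 + 122 + 20 = 149 days.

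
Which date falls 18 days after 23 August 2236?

10 September 2236

Count 18 days after August 23, 2236:
August 2236: 31 − 23 = 8 days remain.
September 1–10, 2236: 10 days.
Total: 8 + 10 = 18 days.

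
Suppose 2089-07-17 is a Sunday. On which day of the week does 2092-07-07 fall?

July 17, 2089 → July 17, 2090: 365 days.
July 17, 2090 → July 17, 2091: 365 days.
July 2091: 31 − 17 = 14 days remain.
Then 11 full months totalling 335 days.
July 1–7, 2092: 7 days.
Residual: 356 days.
Total: 1086 days.
1086 mod 7 = 1, so 1 day after Sunday is Monday.

Monday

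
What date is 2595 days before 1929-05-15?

1922-04-07

Count 2595 days before May 15, 1929:
From April 7, 1922 to April 7, 1929: 7 years, of which 2 contain a Feb 29 — 5×365 + 2×366 = 2557 days.
April 1929: 30 − 7 = 23 days remain.
May 1–15, 1929: 15 days.
Residual: 38 days.
Total: 2595 days.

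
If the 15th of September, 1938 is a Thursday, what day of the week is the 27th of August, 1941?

Wednesday

September 15, 1938 → September 15, 1939: 365 days.
September 15, 1939 → September 15, 1940: 366 days (1940 is a leap year).
September 1940: 30 − 15 = 15 days remain.
Then 10 full months totalling 304 days.
August 1–27, 1941: 27 days.
Residual: 346 days.
Total: 1077 days.
1077 mod 7 = 6, so 6 days after Thursday is Wednesday.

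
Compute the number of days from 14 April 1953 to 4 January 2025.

26198

Day-of-year of April 14, 1953: 104.
Day-of-year of January 4, 2025: 4.
1953 has 365 days, so 365 − 104 = 261 days remain in 1953.
Full years 1954–2024: 53 common + 18 leap = 53×365 + 18×366 = 25933 days.
Total: 261 + 25933 + 4 = 26198 days.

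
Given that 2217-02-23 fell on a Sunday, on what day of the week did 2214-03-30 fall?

Count forward from the earlier date (March 30, 2214) to the later (February 23, 2217):
Day-of-year of March 30, 2214: 89.
Day-of-year of February 23, 2217: 54.
2214 has 365 days, so 365 − 89 = 276 days remain in 2214.
Full years: 2215: 365; 2216: 366. Sum = 731.
Total: 276 + 731 + 54 = 1061 days.
1061 mod 7 = 4, so 4 days before Sunday is Wednesday.

Wednesday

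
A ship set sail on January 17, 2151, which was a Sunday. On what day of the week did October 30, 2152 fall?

Monday

January 17, 2151 → January 17, 2152: 365 days.
January 2152: 31 − 17 = 14 days remain.
Then February 2152 (29), March (31), April (30), May (31), June (30), July (31), August (31), September (30): 29 + 31 + 30 + 31 + 30 + 31 + 31 + 30 = 243 days.
October 1–30, 2152: 30 days.
Residual: 287 days.
Total: 652 days.
652 mod 7 = 1, so 1 day after Sunday is Monday.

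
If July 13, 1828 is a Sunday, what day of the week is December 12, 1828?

Friday

July 1828: 31 − 13 = 18 days remain.
Then August (31), September (30), October (31), November (30): 31 + 30 + 31 + 30 = 122 days.
December 1–12, 1828: 12 days.
Total: 18 + 122 + 12 = 152 days.
152 mod 7 = 5, so 5 days after Sunday is Friday.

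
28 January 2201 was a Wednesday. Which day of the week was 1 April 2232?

Day-of-year of January 28, 2201: 28.
Day-of-year of April 1, 2232: 92.
2201 has 365 days, so 365 − 28 = 337 days remain in 2201.
Full years 2202–2231: 23 common + 7 leap = 23×365 + 7×366 = 10957 days.
Total: 337 + 10957 + 92 = 11386 days.
11386 mod 7 = 4, so 4 days after Wednesday is Sunday.

Sunday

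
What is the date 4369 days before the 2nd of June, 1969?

the 16th of June, 1957

Count 4369 days before June 2, 1969:
From June 16, 1957 to June 16, 1968: 11 years, of which 3 contain a Feb 29 — 8×365 + 3×366 = 4018 days.
June 1968: 30 − 16 = 14 days remain.
Then 11 full months totalling 335 days.
June 1–2, 1969: 2 days.
Residual: 351 days.
Total: 4369 days.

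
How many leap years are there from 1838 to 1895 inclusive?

14

Years divisible by 4: 1840, 1844, …, 1892 — 14 in all.
No century exceptions apply. Count: 14.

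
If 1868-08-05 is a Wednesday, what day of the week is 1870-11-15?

Tuesday

August 5, 1868 → August 5, 1869: 365 days.
August 5, 1869 → August 5, 1870: 365 days.
August 1870: 31 − 5 = 26 days remain.
Then September (30), October (31): 30 + 31 = 61 days.
November 1–15, 1870: 15 days.
Residual: 102 days.
Total: 832 days.
832 mod 7 = 6, so 6 days after Wednesday is Tuesday.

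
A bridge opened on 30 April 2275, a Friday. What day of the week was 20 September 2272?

Count forward from the earlier date (September 20, 2272) to the later (April 30, 2275):
September 20, 2272 → September 20, 2273: 365 days.
September 20, 2273 → September 20, 2274: 365 days.
September 2274: 30 − 20 = 10 days remain.
Then October (31), November (30), December (31), January (31), February 2275 (28), March (31): 31 + 30 + 31 + 31 + 28 + 31 = 182 days.
April 1–30, 2275: 30 days.
Residual: 222 days.
Total: 952 days.
952 is a multiple of 7, so 20 September 2272 falls on the same weekday: Friday.

Friday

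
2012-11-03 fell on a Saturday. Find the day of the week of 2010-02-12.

Count forward from the earlier date (February 12, 2010) to the later (November 3, 2012):
February 12, 2010 → February 12, 2011: 365 days.
February 12, 2011 → February 12, 2012: 365 days.
February 2012: 29 − 12 = 17 days remain (2012 is a leap year, so February has 29 days).
Then March (31), April (30), May (31), June (30), July (31), August (31), September (30), October (31): 31 + 30 + 31 + 30 + 31 + 31 + 30 + 31 = 245 days.
November 1–3, 2012: 3 days.
Residual: 265 days.
Total: 995 days.
995 mod 7 = 1, so 1 day before Saturday is Friday.

Friday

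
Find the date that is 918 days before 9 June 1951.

3 December 1948

Count 918 days before June 9, 1951:
December 3, 1948 → December 3, 1949: 365 days.
December 3, 1949 → December 3, 1950: 365 days.
December 1950: 31 − 3 = 28 days remain.
Then January (31), February 1951 (28), March (31), April (30), May (31): 31 + 28 + 31 + 30 + 31 = 151 days.
June 1–9, 1951: 9 days.
Residual: 188 days.
Total: 918 days.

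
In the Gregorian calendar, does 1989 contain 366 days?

1989 is not a leap year.

No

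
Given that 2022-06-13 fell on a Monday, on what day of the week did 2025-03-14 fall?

Day-of-year of June 13, 2022: 164.
Day-of-year of March 14, 2025: 73.
2022 has 365 days, so 365 − 164 = 201 days remain in 2022.
Full years: 2023: 365; 2024: 366. Sum = 731.
Total: 201 + 731 + 73 = 1005 days.
1005 mod 7 = 4, so 4 days after Monday is Friday.

Friday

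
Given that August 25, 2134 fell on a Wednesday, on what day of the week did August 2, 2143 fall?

Friday

Day-of-year of August 25, 2134: 237.
Day-of-year of August 2, 2143: 214.
2134 has 365 days, so 365 − 237 = 128 days remain in 2134.
Full years 2135–2142: 6 common + 2 leap = 6×365 + 2×366 = 2922 days.
Total: 128 + 2922 + 214 = 3264 days.
3264 mod 7 = 2, so 2 days after Wednesday is Friday.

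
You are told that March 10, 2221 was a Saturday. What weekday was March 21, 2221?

Wednesday

Within March 2221: 21 − 10 = 11 days.
11 mod 7 = 4, so 4 days after Saturday is Wednesday.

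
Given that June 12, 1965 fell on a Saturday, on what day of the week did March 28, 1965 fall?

Sunday

Count forward from the earlier date (March 28, 1965) to the later (June 12, 1965):
March 1965: 31 − 28 = 3 days remain.
Then April (30), May (31): 30 + 31 = 61 days.
June 1–12, 1965: 12 days.
Total: 3 + 61 + 12 = 76 days.
76 mod 7 = 6, so 6 days before Saturday is Sunday.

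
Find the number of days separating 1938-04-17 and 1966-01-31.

From April 17, 1938 to April 17, 1965: 27 years, of which 7 contain a Feb 29 — 20×365 + 7×366 = 9862 days.
April 1965: 30 − 17 = 13 days remain.
Then May (31), June (30), July (31), August (31), September (30), October (31), November (30), December (31): 31 + 30 + 31 + 31 + 30 + 31 + 30 + 31 = 245 days.
January 1–31, 1966: 31 days.
Residual: 289 days.
Total: 10151 days.

10151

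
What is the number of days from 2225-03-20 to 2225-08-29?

162

March 2225: 31 − 20 = 11 days remain.
Then April (30), May (31), June (30), July (31): 30 + 31 + 30 + 31 = 122 days.
August 1–29, 2225: 29 days.
Total: 11 + 122 + 29 = 162 days.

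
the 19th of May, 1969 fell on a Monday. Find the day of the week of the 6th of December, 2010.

Day-of-year of May 19, 1969: 139.
Day-of-year of December 6, 2010: 340.
1969 has 365 days, so 365 − 139 = 226 days remain in 1969.
Full years 1970–2009: 30 common + 10 leap = 30×365 + 10×366 = 14610 days.
Total: 226 + 14610 + 340 = 15176 days.
15176 is a multiple of 7, so the 6th of December, 2010 falls on the same weekday: Monday.

Monday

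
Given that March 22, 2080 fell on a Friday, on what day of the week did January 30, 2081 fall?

Thursday

Day-of-year of March 22, 2080: 82.
Day-of-year of January 30, 2081: 30.
2080 has 366 days, so 366 − 82 = 284 days remain in 2080.
Total: 284 + 30 = 314 days.
314 mod 7 = 6, so 6 days after Friday is Thursday.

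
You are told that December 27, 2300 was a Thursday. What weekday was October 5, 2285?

Monday

Count forward from the earlier date (October 5, 2285) to the later (December 27, 2300):
From October 5, 2285 to October 5, 2300: 15 years, of which 3 contain a Feb 29 — 12×365 + 3×366 = 5478 days.
(2300 is not a leap year (divisible by 100 but not 400).)
October 2300: 31 − 5 = 26 days remain.
Then November (30): 30 days.
December 1–27, 2300: 27 days.
Residual: 83 days.
Total: 5561 days.
5561 mod 7 = 3, so 3 days before Thursday is Monday.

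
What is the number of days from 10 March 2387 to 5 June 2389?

Day-of-year of March 10, 2387: 69.
Day-of-year of June 5, 2389: 156.
2387 has 365 days, so 365 − 69 = 296 days remain in 2387.
Full years: 2388: 366. Sum = 366.
Total: 296 + 366 + 156 = 818 days.

818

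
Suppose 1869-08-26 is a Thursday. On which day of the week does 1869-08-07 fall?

Count forward from the earlier date (August 7, 1869) to the later (August 26, 1869):
Within August 1869: 26 − 7 = 19 days.
19 mod 7 = 5, so 5 days before Thursday is Saturday.

Saturday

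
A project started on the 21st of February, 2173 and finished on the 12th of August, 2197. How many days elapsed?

8938

Day-of-year of February 21, 2173: 52.
Day-of-year of August 12, 2197: 224.
2173 has 365 days, so 365 − 52 = 313 days remain in 2173.
Full years 2174–2196: 17 common + 6 leap = 17×365 + 6×366 = 8401 days.
Total: 313 + 8401 + 224 = 8938 days.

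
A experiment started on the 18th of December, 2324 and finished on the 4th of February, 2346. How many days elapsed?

7718

From December 18, 2324 to December 18, 2345: 21 years, of which 5 contain a Feb 29 — 16×365 + 5×366 = 7670 days.
December 2345: 31 − 18 = 13 days remain.
Then January (31): 31 days.
February 1–4, 2346: 4 days (2346 is not a leap year).
Residual: 48 days.
Total: 7718 days.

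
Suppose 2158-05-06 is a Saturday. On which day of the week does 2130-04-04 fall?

Count forward from the earlier date (April 4, 2130) to the later (May 6, 2158):
From April 4, 2130 to April 4, 2158: 28 years, of which 7 contain a Feb 29 — 21×365 + 7×366 = 10227 days.
April 2158: 30 − 4 = 26 days remain.
May 1–6, 2158: 6 days.
Residual: 32 days.
Total: 10259 days.
10259 mod 7 = 4, so 4 days before Saturday is Tuesday.

Tuesday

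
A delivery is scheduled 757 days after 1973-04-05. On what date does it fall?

1975-05-02

Count 757 days after April 5, 1973:
April 5, 1973 → April 5, 1974: 365 days.
April 5, 1974 → April 5, 1975: 365 days.
April 1975: 30 − 5 = 25 days remain.
May 1–2, 1975: 2 days.
Residual: 27 days.
Total: 757 days.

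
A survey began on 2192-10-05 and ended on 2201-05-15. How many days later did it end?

Day-of-year of October 5, 2192: 279.
Day-of-year of May 15, 2201: 135.
2192 has 366 days, so 366 − 279 = 87 days remain in 2192.
Full years 2193–2200: 7 common + 1 leap = 7×365 + 1×366 = 2921 days.
Total: 87 + 2921 + 135 = 3143 days.

3143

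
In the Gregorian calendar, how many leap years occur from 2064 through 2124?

Years divisible by 4: 2064, 2068, …, 2124 — 16 in all.
Of these, 2100 is divisible by 100 but not 400, so not leap.
Leap years: 16 − 1 = 15.

15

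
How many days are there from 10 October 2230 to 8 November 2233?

Day-of-year of October 10, 2230: 283.
Day-of-year of November 8, 2233: 312.
2230 has 365 days, so 365 − 283 = 82 days remain in 2230.
Full years: 2231: 365; 2232: 366. Sum = 731.
Total: 82 + 731 + 312 = 1125 days.

1125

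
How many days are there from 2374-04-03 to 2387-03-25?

4739

From April 3, 2374 to April 3, 2386: 12 years, of which 3 contain a Feb 29 — 9×365 + 3×366 = 4383 days.
April 2386: 30 − 3 = 27 days remain.
Then 10 full months totalling 304 days.
March 1–25, 2387: 25 days.
Residual: 356 days.
Total: 4739 days.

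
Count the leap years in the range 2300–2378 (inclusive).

19

Years divisible by 4: 2300, 2304, …, 2376 — 20 in all.
Of these, 2300 is divisible by 100 but not 400, so not leap.
Leap years: 20 − 1 = 19.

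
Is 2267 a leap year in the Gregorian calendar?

2267 is not a leap year.

No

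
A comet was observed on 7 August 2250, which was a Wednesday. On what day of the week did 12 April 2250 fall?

Friday

Count forward from the earlier date (April 12, 2250) to the later (August 7, 2250):
April 2250: 30 − 12 = 18 days remain.
Then May (31), June (30), July (31): 31 + 30 + 31 = 92 days.
August 1–7, 2250: 7 days.
Total: 18 + 92 + 7 = 117 days.
117 mod 7 = 5, so 5 days before Wednesday is Friday.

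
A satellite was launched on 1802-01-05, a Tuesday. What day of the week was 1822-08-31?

Saturday

Day-of-year of January 5, 1802: 5.
Day-of-year of August 31, 1822: 243.
1802 has 365 days, so 365 − 5 = 360 days remain in 1802.
Full years 1803–1821: 14 common + 5 leap = 14×365 + 5×366 = 6940 days.
Total: 360 + 6940 + 243 = 7543 days.
7543 mod 7 = 4, so 4 days after Tuesday is Saturday.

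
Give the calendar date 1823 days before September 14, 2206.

September 17, 2201

Count 1823 days before September 14, 2206:
September 17, 2201 → September 17, 2202: 365 days.
September 17, 2202 → September 17, 2203: 365 days.
September 17, 2203 → September 17, 2204: 366 days (2204 is a leap year).
September 17, 2204 → September 17, 2205: 365 days.
September 2205: 30 − 17 = 13 days remain.
Then 11 full months totalling 335 days.
September 1–14, 2206: 14 days.
Residual: 362 days.
Total: 1823 days.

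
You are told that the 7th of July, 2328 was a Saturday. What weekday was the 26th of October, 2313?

Sunday

Count forward from the earlier date (October 26, 2313) to the later (July 7, 2328):
From October 26, 2313 to October 26, 2327: 14 years, of which 3 contain a Feb 29 — 11×365 + 3×366 = 5113 days.
October 2327: 31 − 26 = 5 days remain.
Then November (30), December (31), January (31), February 2328 (29), March (31), April (30), May (31), June (30): 30 + 31 + 31 + 29 + 31 + 30 + 31 + 30 = 243 days.
July 1–7, 2328: 7 days.
Residual: 255 days.
Total: 5368 days.
5368 mod 7 = 6, so 6 days before Saturday is Sunday.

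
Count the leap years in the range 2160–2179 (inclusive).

5

Years divisible by 4 in [2160, 2179]: 2160, 2164, 2168, 2172, 2176.
No century exceptions apply. Count: 5.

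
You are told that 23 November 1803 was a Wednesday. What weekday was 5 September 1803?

Monday

Count forward from the earlier date (September 5, 1803) to the later (November 23, 1803):
September 1803: 30 − 5 = 25 days remain.
Then October (31): 31 days.
November 1–23, 1803: 23 days.
Total: 25 + 31 + 23 = 79 days.
79 mod 7 = 2, so 2 days before Wednesday is Monday.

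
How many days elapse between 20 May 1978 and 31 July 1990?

4455

From May 20, 1978 to May 20, 1990: 12 years, of which 3 contain a Feb 29 — 9×365 + 3×366 = 4383 days.
May 1990: 31 − 20 = 11 days remain.
Then June (30): 30 days.
July 1–31, 1990: 31 days.
Residual: 72 days.
Total: 4455 days.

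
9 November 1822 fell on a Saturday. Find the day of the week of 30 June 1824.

November 1822: 30 − 9 = 21 days remain.
Then 18 full months totalling 548 days.
June 1–30, 1824: 30 days.
Total: 21 + 548 + 30 = 599 days.
599 mod 7 = 4, so 4 days after Saturday is Wednesday.

Wednesday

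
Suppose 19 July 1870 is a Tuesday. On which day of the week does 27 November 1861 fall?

Count forward from the earlier date (November 27, 1861) to the later (July 19, 1870):
Day-of-year of November 27, 1861: 331.
Day-of-year of July 19, 1870: 200.
1861 has 365 days, so 365 − 331 = 34 days remain in 1861.
Full years 1862–1869: 6 common + 2 leap = 6×365 + 2×366 = 2922 days.
Total: 34 + 2922 + 200 = 3156 days.
3156 mod 7 = 6, so 6 days before Tuesday is Wednesday.

Wednesday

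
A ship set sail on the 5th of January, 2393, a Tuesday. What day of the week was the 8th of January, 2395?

January 5, 2393 → January 5, 2394: 365 days.
January 5, 2394 → January 5, 2395: 365 days.
Within January 2395: 8 − 5 = 3 days.
Total: 733 days.
733 mod 7 = 5, so 5 days after Tuesday is Sunday.

Sunday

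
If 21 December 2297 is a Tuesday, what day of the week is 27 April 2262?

Count forward from the earlier date (April 27, 2262) to the later (December 21, 2297):
Day-of-year of April 27, 2262: 117.
Day-of-year of December 21, 2297: 355.
2262 has 365 days, so 365 − 117 = 248 days remain in 2262.
Full years 2263–2296: 25 common + 9 leap = 25×365 + 9×366 = 12419 days.
Total: 248 + 12419 + 355 = 13022 days.
13022 mod 7 = 2, so 2 days before Tuesday is Sunday.

Sunday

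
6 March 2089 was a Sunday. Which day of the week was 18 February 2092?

March 6, 2089 → March 6, 2090: 365 days.
March 6, 2090 → March 6, 2091: 365 days.
March 2091: 31 − 6 = 25 days remain.
Then 10 full months totalling 306 days.
February 1–18, 2092: 18 days (2092 is a leap year).
Residual: 349 days.
Total: 1079 days.
1079 mod 7 = 1, so 1 day after Sunday is Monday.

Monday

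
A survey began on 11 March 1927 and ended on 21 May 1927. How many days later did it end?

71

March 1927: 31 − 11 = 20 days remain.
Then April (30): 30 days.
May 1–21, 1927: 21 days.
Total: 20 + 30 + 21 = 71 days.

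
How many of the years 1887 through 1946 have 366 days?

14

Years divisible by 4: 1888, 1892, …, 1944 — 15 in all.
Of these, 1900 is divisible by 100 but not 400, so not leap.
Leap years: 15 − 1 = 14.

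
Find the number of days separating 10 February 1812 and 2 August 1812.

174

February 1812: 29 − 10 = 19 days remain (1812 is a leap year, so February has 29 days).
Then March (31), April (30), May (31), June (30), July (31): 31 + 30 + 31 + 30 + 31 = 153 days.
August 1–2, 1812: 2 days.
Total: 19 + 153 + 2 = 174 days.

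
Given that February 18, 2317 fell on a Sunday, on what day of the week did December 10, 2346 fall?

Day-of-year of February 18, 2317: 49.
Day-of-year of December 10, 2346: 344.
2317 has 365 days, so 365 − 49 = 316 days remain in 2317.
Full years 2318–2345: 21 common + 7 leap = 21×365 + 7×366 = 10227 days.
Total: 316 + 10227 + 344 = 10887 days.
10887 mod 7 = 2, so 2 days after Sunday is Tuesday.

Tuesday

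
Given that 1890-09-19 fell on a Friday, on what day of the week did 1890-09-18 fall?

Thursday

Count forward from the earlier date (September 18, 1890) to the later (September 19, 1890):
Within September 1890: 19 − 18 = 1 day.
1 mod 7 = 1, so 1 day before Friday is Thursday.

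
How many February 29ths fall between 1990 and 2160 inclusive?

Years divisible by 4: 1992, 1996, …, 2160 — 43 in all.
Of these, 2100 is divisible by 100 but not 400, so not leap.
2000 is divisible by 400, so still leap.
Leap years: 43 − 1 = 42.

42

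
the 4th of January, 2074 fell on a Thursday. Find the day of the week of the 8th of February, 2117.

From January 4, 2074 to January 4, 2117: 43 years, of which 10 contain a Feb 29 — 33×365 + 10×366 = 15705 days.
(2100 is not a leap year (divisible by 100 but not 400).)
January 2117: 31 − 4 = 27 days remain.
February 1–8, 2117: 8 days (2117 is not a leap year).
Residual: 35 days.
Total: 15740 days.
15740 mod 7 = 4, so 4 days after Thursday is Monday.

Monday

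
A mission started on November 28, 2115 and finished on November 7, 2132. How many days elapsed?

6189

From November 28, 2115 to November 28, 2131: 16 years, of which 4 contain a Feb 29 — 12×365 + 4×366 = 5844 days.
November 2131: 30 − 28 = 2 days remain.
Then 11 full months totalling 336 days.
November 1–7, 2132: 7 days.
Residual: 345 days.
Total: 6189 days.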